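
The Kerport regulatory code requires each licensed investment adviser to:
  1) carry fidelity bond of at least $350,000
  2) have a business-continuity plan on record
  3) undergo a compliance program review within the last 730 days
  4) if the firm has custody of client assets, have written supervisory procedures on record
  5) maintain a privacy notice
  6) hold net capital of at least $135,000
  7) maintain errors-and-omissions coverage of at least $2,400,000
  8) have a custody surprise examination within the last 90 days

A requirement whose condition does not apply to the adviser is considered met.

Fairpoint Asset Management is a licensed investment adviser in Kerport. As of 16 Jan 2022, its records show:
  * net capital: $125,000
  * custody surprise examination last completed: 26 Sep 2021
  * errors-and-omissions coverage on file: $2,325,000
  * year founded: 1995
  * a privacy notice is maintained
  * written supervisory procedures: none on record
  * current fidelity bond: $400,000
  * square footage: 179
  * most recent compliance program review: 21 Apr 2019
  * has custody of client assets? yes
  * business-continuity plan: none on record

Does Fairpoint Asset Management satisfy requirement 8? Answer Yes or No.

No

8. custody surprise examination 112 days ago vs limit 90 → not met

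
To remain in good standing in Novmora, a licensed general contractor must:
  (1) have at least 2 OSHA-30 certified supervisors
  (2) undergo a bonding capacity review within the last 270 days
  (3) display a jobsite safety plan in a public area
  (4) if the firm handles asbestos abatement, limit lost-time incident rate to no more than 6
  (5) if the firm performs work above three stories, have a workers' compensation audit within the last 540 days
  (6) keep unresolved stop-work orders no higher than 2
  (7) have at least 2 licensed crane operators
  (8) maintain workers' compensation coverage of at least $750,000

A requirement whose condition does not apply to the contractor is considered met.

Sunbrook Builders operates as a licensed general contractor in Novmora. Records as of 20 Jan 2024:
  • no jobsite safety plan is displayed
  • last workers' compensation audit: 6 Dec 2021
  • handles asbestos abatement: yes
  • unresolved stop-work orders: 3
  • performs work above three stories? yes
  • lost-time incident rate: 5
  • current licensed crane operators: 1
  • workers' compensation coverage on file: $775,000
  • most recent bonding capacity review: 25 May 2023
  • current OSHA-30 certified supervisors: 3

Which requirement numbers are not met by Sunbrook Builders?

1. OSHA-30 certified supervisors 3 ≥ 2 → met
2. bonding capacity review 240 days ago vs limit 270 → met
3. jobsite safety plan absent → not met
4. condition 'handles asbestos abatement' holds; lost-time incident rate 5 ≤ 6 → met
5. condition 'performs work above three stories' holds; workers' compensation audit 775 days ago vs limit 540 → not met
6. unresolved stop-work orders 3 > 2 → not met
7. licensed crane operators 1 < 2 → not met
8. workers' compensation coverage $775,000 ≥ $750,000 → met
Not met: 3, 5, 6, 7

3, 5, 6, 7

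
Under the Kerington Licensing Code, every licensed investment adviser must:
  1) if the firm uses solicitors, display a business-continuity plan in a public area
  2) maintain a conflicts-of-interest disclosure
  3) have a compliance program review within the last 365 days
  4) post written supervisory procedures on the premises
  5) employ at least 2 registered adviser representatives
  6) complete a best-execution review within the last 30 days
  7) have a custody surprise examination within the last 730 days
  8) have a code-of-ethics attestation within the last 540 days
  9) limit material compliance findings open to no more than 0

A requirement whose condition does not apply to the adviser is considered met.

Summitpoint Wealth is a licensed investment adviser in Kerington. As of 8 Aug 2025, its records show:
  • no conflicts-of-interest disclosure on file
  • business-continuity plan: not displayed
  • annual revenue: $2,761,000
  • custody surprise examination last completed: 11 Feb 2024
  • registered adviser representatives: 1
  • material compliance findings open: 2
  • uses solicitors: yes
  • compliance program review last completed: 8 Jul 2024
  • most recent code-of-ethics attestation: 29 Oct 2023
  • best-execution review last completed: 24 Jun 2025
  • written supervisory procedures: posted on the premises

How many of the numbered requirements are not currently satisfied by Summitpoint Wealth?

7

1. condition 'uses solicitors' holds; business-continuity plan absent → not met
2. conflicts-of-interest disclosure absent → not met
3. compliance program review 396 days ago vs limit 365 → not met
4. written supervisory procedures present → met
5. registered adviser representatives 1 < 2 → not met
6. best-execution review 45 days ago vs limit 30 → not met
7. custody surprise examination 544 days ago vs limit 730 → met
8. code-of-ethics attestation 649 days ago vs limit 540 → not met
9. material compliance findings open 2 > 0 → not met
Not met: 7 of 9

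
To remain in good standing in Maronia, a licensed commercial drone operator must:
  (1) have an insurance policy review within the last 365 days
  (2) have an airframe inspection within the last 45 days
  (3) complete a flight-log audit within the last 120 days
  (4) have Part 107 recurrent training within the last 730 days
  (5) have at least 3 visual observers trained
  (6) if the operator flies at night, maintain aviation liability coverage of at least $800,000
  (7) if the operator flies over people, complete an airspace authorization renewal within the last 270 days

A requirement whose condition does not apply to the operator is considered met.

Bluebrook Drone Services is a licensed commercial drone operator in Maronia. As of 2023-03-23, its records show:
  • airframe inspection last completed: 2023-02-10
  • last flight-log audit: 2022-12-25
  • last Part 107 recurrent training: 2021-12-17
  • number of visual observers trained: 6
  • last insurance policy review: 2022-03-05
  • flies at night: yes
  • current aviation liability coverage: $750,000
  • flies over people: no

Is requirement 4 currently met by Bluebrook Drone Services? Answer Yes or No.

Yes

4. Part 107 recurrent training 461 days ago vs limit 730 → met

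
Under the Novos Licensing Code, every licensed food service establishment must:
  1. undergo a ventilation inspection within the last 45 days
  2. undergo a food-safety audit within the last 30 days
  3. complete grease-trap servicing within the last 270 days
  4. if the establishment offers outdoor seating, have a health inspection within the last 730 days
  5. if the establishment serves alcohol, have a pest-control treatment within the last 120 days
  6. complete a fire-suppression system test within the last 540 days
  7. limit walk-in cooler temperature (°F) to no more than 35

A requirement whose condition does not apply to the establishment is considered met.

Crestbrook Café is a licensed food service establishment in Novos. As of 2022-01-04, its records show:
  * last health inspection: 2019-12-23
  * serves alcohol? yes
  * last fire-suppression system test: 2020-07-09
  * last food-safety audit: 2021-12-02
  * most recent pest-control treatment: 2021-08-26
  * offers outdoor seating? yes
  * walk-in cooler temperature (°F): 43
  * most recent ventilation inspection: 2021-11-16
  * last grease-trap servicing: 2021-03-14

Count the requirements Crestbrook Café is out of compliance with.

1. ventilation inspection 49 days ago vs limit 45 → not met
2. food-safety audit 33 days ago vs limit 30 → not met
3. grease-trap servicing 296 days ago vs limit 270 → not met
4. condition 'offers outdoor seating' holds; health inspection 743 days ago vs limit 730 → not met
5. condition 'serves alcohol' holds; pest-control treatment 131 days ago vs limit 120 → not met
6. fire-suppression system test 544 days ago vs limit 540 → not met
7. walk-in cooler temperature (°F) 43 > 35 → not met
Not met: 7 of 7

7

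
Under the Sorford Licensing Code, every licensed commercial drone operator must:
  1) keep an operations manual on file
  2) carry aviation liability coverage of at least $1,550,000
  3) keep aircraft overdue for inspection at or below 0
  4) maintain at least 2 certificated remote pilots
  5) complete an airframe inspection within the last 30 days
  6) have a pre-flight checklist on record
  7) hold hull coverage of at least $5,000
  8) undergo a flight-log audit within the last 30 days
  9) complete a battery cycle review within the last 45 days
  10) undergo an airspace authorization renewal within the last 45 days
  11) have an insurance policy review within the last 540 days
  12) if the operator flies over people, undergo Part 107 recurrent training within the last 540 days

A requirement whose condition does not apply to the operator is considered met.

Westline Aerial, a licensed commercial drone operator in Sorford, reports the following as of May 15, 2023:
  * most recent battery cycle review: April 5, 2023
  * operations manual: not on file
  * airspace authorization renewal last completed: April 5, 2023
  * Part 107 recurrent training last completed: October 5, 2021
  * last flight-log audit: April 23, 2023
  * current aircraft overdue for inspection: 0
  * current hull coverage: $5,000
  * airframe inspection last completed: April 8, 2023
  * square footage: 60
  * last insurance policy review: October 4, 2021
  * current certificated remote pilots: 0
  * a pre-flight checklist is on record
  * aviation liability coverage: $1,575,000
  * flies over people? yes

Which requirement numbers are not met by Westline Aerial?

1. operations manual absent → not met
2. aviation liability coverage $1,575,000 ≥ $1,550,000 → met
3. aircraft overdue for inspection 0 ≤ 0 → met
4. certificated remote pilots 0 < 2 → not met
5. airframe inspection 37 days ago vs limit 30 → not met
6. pre-flight checklist present → met
7. hull coverage $5,000 ≥ $5,000 → met
8. flight-log audit 22 days ago vs limit 30 → met
9. battery cycle review 40 days ago vs limit 45 → met
10. airspace authorization renewal 40 days ago vs limit 45 → met
11. insurance policy review 588 days ago vs limit 540 → not met
12. condition 'flies over people' holds; Part 107 recurrent training 587 days ago vs limit 540 → not met
Not met: 1, 4, 5, 11, 12

1, 4, 5, 11, 12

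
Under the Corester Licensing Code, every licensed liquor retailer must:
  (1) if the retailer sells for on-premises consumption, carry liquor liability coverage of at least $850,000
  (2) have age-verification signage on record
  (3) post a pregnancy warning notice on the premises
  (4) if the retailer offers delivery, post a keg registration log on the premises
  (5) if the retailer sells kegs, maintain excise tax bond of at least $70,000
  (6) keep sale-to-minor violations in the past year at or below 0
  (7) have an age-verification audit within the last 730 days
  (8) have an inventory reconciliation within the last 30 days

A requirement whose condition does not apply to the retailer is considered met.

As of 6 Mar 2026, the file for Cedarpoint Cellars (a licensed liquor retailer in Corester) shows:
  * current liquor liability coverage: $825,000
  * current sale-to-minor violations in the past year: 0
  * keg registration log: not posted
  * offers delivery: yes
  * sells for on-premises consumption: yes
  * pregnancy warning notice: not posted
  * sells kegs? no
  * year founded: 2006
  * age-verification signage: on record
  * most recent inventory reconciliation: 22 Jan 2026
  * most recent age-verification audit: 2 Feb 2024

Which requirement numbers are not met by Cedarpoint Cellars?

1, 3, 4, 7, 8

1. condition 'sells for on-premises consumption' holds; liquor liability coverage $825,000 < $850,000 → not met
2. age-verification signage present → met
3. pregnancy warning notice absent → not met
4. condition 'offers delivery' holds; keg registration log absent → not met
5. condition 'sells kegs' does not hold → requirement n/a → met
6. sale-to-minor violations in the past year 0 ≤ 0 → met
7. age-verification audit 763 days ago vs limit 730 → not met
8. inventory reconciliation 43 days ago vs limit 30 → not met
Not met: 1, 3, 4, 7, 8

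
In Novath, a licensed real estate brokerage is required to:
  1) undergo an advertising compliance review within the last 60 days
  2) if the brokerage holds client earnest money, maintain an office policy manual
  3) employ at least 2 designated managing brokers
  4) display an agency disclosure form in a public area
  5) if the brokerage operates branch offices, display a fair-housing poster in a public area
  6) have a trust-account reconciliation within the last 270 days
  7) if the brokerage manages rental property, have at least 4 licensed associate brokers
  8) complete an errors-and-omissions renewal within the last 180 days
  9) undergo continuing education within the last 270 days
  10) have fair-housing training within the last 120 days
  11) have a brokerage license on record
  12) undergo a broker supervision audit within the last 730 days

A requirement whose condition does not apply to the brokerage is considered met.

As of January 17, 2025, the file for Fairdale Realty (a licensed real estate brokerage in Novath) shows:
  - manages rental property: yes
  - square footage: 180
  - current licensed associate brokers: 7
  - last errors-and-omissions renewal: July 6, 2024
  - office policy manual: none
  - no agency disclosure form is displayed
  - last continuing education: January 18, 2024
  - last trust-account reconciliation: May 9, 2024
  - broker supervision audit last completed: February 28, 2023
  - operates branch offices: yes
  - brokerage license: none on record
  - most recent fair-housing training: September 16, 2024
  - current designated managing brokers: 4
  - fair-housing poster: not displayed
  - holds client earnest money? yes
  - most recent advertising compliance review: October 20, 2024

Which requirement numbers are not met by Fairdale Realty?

1. advertising compliance review 89 days ago vs limit 60 → not met
2. condition 'holds client earnest money' holds; office policy manual absent → not met
3. designated managing brokers 4 ≥ 2 → met
4. agency disclosure form absent → not met
5. condition 'operates branch offices' holds; fair-housing poster absent → not met
6. trust-account reconciliation 253 days ago vs limit 270 → met
7. condition 'manages rental property' holds; licensed associate brokers 7 ≥ 4 → met
8. errors-and-omissions renewal 195 days ago vs limit 180 → not met
9. continuing education 365 days ago vs limit 270 → not met
10. fair-housing training 123 days ago vs limit 120 → not met
11. brokerage license absent → not met
12. broker supervision audit 689 days ago vs limit 730 → met
Not met: 1, 2, 4, 5, 8, 9, 10, 11

1, 2, 4, 5, 8, 9, 10, 11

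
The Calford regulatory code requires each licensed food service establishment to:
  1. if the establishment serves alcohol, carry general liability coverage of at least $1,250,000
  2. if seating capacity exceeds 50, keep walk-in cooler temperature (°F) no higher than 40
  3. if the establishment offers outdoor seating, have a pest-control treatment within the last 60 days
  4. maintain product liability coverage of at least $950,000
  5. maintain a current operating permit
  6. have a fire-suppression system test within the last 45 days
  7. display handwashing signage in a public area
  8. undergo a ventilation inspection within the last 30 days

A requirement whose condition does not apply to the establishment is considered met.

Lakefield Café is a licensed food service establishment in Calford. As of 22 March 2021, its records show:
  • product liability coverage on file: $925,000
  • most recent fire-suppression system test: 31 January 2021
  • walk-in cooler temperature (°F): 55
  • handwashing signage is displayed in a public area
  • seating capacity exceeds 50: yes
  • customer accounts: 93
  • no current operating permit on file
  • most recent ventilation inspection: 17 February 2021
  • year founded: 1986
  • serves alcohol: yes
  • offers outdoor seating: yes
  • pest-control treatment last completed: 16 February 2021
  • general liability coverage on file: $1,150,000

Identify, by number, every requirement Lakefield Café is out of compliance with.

1. condition 'serves alcohol' holds; general liability coverage $1,150,000 < $1,250,000 → not met
2. condition 'seating capacity exceeds 50' holds; walk-in cooler temperature (°F) 55 > 40 → not met
3. condition 'offers outdoor seating' holds; pest-control treatment 34 days ago vs limit 60 → met
4. product liability coverage $925,000 < $950,000 → not met
5. current operating permit absent → not met
6. fire-suppression system test 50 days ago vs limit 45 → not met
7. handwashing signage present → met
8. ventilation inspection 33 days ago vs limit 30 → not met
Not met: 1, 2, 4, 5, 6, 8

1, 2, 4, 5, 6, 8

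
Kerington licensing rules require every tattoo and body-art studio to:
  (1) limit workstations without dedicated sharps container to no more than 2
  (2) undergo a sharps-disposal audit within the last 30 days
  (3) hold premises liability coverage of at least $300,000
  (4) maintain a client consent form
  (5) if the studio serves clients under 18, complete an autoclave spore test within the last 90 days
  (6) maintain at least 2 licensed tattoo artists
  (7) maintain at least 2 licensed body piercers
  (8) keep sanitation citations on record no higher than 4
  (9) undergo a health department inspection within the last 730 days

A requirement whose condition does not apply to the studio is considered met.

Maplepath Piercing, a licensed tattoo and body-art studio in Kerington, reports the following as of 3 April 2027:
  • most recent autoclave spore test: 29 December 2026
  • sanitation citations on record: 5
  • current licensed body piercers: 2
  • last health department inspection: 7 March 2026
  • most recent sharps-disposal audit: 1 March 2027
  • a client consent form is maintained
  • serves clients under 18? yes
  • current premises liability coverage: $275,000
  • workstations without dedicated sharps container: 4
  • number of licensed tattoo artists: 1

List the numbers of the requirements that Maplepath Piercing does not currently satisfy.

1. workstations without dedicated sharps container 4 > 2 → not met
2. sharps-disposal audit 33 days ago vs limit 30 → not met
3. premises liability coverage $275,000 < $300,000 → not met
4. client consent form present → met
5. condition 'serves clients under 18' holds; autoclave spore test 95 days ago vs limit 90 → not met
6. licensed tattoo artists 1 < 2 → not met
7. licensed body piercers 2 ≥ 2 → met
8. sanitation citations on record 5 > 4 → not met
9. health department inspection 392 days ago vs limit 730 → met
Not met: 1, 2, 3, 5, 6, 8

1, 2, 3, 5, 6, 8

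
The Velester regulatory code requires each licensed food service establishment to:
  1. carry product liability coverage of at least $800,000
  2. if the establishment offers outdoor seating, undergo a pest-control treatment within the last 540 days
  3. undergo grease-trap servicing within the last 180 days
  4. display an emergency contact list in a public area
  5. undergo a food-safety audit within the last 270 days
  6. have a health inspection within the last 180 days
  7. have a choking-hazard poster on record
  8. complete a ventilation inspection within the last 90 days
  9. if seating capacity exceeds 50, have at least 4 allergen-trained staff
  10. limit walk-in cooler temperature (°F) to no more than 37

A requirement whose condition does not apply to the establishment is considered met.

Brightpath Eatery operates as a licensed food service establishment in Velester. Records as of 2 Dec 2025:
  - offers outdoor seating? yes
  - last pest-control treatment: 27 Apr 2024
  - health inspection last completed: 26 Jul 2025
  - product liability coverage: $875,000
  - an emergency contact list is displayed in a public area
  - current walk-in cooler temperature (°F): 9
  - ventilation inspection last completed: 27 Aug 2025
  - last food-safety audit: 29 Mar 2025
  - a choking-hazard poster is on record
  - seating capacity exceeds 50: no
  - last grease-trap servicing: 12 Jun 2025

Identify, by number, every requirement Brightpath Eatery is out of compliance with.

1. product liability coverage $875,000 ≥ $800,000 → met
2. condition 'offers outdoor seating' holds; pest-control treatment 584 days ago vs limit 540 → not met
3. grease-trap servicing 173 days ago vs limit 180 → met
4. emergency contact list present → met
5. food-safety audit 248 days ago vs limit 270 → met
6. health inspection 129 days ago vs limit 180 → met
7. choking-hazard poster present → met
8. ventilation inspection 97 days ago vs limit 90 → not met
9. condition 'seating capacity exceeds 50' does not hold → requirement n/a → met
10. walk-in cooler temperature (°F) 9 ≤ 37 → met
Not met: 2, 8

2, 8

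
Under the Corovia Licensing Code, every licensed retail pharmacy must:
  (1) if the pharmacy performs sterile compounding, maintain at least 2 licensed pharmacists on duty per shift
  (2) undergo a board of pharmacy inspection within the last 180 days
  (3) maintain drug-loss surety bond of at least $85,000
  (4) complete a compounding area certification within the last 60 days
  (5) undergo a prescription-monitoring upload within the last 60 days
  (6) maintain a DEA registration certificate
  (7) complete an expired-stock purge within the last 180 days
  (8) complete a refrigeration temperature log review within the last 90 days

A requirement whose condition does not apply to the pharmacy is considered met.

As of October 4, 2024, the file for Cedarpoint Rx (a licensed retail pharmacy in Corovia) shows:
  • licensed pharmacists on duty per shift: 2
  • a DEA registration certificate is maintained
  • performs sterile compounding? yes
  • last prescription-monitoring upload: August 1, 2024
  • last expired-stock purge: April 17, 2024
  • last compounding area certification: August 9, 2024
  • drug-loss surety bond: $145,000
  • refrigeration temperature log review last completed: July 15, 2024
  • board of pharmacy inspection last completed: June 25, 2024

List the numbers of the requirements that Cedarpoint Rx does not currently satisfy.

1. condition 'performs sterile compounding' holds; licensed pharmacists on duty per shift 2 ≥ 2 → met
2. board of pharmacy inspection 101 days ago vs limit 180 → met
3. drug-loss surety bond $145,000 ≥ $85,000 → met
4. compounding area certification 56 days ago vs limit 60 → met
5. prescription-monitoring upload 64 days ago vs limit 60 → not met
6. DEA registration certificate present → met
7. expired-stock purge 170 days ago vs limit 180 → met
8. refrigeration temperature log review 81 days ago vs limit 90 → met
Not met: 5

5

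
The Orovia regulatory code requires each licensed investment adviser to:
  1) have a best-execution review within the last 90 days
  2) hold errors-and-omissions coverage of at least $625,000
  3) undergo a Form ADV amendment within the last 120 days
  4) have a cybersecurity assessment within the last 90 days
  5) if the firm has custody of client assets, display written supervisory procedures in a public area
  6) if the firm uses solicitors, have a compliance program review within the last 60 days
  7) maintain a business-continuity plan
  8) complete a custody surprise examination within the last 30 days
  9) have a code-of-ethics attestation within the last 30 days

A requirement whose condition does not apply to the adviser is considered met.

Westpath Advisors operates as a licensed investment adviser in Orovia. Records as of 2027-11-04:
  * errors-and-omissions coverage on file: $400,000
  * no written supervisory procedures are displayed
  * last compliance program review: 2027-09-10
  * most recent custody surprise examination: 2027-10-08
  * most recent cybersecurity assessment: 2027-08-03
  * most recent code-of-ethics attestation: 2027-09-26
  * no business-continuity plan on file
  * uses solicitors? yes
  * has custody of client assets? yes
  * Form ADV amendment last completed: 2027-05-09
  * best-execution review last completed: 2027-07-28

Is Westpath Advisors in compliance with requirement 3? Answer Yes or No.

No

3. Form ADV amendment 179 days ago vs limit 120 → not met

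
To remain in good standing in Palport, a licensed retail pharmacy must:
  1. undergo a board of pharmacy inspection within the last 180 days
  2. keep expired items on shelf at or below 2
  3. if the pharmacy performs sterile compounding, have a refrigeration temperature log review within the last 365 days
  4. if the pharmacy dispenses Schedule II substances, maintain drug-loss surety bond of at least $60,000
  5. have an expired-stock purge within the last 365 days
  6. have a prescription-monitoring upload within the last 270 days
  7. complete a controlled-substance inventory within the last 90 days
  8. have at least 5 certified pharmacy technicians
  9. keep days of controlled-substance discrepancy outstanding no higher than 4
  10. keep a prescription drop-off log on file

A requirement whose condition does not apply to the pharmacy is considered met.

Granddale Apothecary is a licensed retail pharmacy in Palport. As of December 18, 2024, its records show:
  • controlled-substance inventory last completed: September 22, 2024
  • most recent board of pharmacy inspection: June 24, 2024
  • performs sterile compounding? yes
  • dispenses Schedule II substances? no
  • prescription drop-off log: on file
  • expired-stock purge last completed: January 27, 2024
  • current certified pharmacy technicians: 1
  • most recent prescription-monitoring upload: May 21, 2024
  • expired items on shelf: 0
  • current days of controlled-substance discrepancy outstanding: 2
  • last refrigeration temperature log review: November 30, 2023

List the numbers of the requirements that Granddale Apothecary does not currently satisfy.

1. board of pharmacy inspection 177 days ago vs limit 180 → met
2. expired items on shelf 0 ≤ 2 → met
3. condition 'performs sterile compounding' holds; refrigeration temperature log review 384 days ago vs limit 365 → not met
4. condition 'dispenses Schedule II substances' does not hold → requirement n/a → met
5. expired-stock purge 326 days ago vs limit 365 → met
6. prescription-monitoring upload 211 days ago vs limit 270 → met
7. controlled-substance inventory 87 days ago vs limit 90 → met
8. certified pharmacy technicians 1 < 5 → not met
9. days of controlled-substance discrepancy outstanding 2 ≤ 4 → met
10. prescription drop-off log present → met
Not met: 3, 8

3, 8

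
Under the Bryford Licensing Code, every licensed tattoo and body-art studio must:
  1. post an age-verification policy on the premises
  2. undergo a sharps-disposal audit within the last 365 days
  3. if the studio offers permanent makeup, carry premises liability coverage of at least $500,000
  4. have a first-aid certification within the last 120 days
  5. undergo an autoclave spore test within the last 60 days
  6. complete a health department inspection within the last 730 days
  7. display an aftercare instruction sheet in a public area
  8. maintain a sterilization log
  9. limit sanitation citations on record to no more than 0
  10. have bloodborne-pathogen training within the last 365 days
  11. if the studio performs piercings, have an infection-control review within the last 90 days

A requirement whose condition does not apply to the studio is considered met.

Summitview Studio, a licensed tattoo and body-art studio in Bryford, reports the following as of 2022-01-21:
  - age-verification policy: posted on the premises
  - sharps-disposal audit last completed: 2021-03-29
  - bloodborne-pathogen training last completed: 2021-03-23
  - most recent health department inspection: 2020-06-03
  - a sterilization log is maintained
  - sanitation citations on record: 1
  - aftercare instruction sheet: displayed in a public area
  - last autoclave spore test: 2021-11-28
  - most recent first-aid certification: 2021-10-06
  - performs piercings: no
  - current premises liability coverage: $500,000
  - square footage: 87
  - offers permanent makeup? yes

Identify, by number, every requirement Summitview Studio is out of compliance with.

1. age-verification policy present → met
2. sharps-disposal audit 298 days ago vs limit 365 → met
3. condition 'offers permanent makeup' holds; premises liability coverage $500,000 ≥ $500,000 → met
4. first-aid certification 107 days ago vs limit 120 → met
5. autoclave spore test 54 days ago vs limit 60 → met
6. health department inspection 597 days ago vs limit 730 → met
7. aftercare instruction sheet present → met
8. sterilization log present → met
9. sanitation citations on record 1 > 0 → not met
10. bloodborne-pathogen training 304 days ago vs limit 365 → met
11. condition 'performs piercings' does not hold → requirement n/a → met
Not met: 9

9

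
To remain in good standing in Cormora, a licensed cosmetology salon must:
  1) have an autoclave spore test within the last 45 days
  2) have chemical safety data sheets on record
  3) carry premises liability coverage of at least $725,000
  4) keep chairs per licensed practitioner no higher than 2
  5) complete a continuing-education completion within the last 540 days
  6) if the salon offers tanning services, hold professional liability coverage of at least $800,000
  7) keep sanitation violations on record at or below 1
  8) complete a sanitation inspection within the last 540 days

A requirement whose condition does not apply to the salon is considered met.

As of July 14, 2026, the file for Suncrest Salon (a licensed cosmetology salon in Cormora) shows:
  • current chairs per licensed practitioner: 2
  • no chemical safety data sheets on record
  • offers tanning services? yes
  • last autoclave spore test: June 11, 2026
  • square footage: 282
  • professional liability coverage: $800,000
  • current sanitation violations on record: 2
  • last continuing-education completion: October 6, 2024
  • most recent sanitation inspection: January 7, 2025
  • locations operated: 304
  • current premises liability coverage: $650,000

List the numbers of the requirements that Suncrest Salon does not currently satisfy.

1. autoclave spore test 33 days ago vs limit 45 → met
2. chemical safety data sheets absent → not met
3. premises liability coverage $650,000 < $725,000 → not met
4. chairs per licensed practitioner 2 ≤ 2 → met
5. continuing-education completion 646 days ago vs limit 540 → not met
6. condition 'offers tanning services' holds; professional liability coverage $800,000 ≥ $800,000 → met
7. sanitation violations on record 2 > 1 → not met
8. sanitation inspection 553 days ago vs limit 540 → not met
Not met: 2, 3, 5, 7, 8

2, 3, 5, 7, 8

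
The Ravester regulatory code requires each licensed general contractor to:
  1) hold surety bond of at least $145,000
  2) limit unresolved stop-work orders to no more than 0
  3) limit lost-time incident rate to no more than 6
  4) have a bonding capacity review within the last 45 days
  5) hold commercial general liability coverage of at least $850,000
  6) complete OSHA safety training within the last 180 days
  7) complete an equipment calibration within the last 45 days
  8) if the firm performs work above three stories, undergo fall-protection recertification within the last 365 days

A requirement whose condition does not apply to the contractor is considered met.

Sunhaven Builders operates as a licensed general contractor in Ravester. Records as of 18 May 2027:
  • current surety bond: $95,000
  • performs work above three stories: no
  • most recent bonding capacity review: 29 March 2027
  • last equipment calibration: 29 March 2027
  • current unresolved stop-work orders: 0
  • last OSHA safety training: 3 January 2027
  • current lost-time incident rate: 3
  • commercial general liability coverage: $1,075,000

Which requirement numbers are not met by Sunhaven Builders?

1, 4, 7

1. surety bond $95,000 < $145,000 → not met
2. unresolved stop-work orders 0 ≤ 0 → met
3. lost-time incident rate 3 ≤ 6 → met
4. bonding capacity review 50 days ago vs limit 45 → not met
5. commercial general liability coverage $1,075,000 ≥ $850,000 → met
6. OSHA safety training 135 days ago vs limit 180 → met
7. equipment calibration 50 days ago vs limit 45 → not met
8. condition 'performs work above three stories' does not hold → requirement n/a → met
Not met: 1, 4, 7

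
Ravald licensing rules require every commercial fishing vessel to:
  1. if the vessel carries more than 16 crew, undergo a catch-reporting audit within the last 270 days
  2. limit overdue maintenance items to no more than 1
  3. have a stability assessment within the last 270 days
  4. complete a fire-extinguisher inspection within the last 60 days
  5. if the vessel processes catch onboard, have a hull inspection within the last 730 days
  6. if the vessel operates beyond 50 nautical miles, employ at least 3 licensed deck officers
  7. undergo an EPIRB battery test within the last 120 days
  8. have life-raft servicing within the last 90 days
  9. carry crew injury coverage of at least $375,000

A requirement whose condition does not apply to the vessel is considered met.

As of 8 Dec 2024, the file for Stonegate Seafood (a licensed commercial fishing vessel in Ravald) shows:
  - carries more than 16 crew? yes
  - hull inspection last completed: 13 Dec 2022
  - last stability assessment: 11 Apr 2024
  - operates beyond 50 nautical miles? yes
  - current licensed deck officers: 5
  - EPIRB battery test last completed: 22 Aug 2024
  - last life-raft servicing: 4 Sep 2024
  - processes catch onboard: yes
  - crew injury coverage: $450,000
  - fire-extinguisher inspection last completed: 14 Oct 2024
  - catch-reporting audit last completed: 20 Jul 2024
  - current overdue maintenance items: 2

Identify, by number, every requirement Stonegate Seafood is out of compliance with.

1. condition 'carries more than 16 crew' holds; catch-reporting audit 141 days ago vs limit 270 → met
2. overdue maintenance items 2 > 1 → not met
3. stability assessment 241 days ago vs limit 270 → met
4. fire-extinguisher inspection 55 days ago vs limit 60 → met
5. condition 'processes catch onboard' holds; hull inspection 726 days ago vs limit 730 → met
6. condition 'operates beyond 50 nautical miles' holds; licensed deck officers 5 ≥ 3 → met
7. EPIRB battery test 108 days ago vs limit 120 → met
8. life-raft servicing 95 days ago vs limit 90 → not met
9. crew injury coverage $450,000 ≥ $375,000 → met
Not met: 2, 8

2, 8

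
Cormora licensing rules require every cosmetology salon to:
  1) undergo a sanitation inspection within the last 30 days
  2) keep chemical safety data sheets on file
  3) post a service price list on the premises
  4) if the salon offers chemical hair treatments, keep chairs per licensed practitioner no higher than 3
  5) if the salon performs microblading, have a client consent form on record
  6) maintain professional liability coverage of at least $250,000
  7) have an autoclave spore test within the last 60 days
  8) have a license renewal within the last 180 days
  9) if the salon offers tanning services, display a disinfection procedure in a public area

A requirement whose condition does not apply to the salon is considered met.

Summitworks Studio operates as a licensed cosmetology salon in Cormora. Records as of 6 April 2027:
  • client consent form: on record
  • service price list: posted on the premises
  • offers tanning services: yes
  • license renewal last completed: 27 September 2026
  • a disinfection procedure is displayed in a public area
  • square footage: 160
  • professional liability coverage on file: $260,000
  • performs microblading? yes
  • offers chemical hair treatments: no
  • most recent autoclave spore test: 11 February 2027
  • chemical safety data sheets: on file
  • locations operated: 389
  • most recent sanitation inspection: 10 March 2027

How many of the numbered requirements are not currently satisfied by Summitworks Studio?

1. sanitation inspection 27 days ago vs limit 30 → met
2. chemical safety data sheets present → met
3. service price list present → met
4. condition 'offers chemical hair treatments' does not hold → requirement n/a → met
5. condition 'performs microblading' holds; client consent form present → met
6. professional liability coverage $260,000 ≥ $250,000 → met
7. autoclave spore test 54 days ago vs limit 60 → met
8. license renewal 191 days ago vs limit 180 → not met
9. condition 'offers tanning services' holds; disinfection procedure present → met
Not met: 1 of 9

1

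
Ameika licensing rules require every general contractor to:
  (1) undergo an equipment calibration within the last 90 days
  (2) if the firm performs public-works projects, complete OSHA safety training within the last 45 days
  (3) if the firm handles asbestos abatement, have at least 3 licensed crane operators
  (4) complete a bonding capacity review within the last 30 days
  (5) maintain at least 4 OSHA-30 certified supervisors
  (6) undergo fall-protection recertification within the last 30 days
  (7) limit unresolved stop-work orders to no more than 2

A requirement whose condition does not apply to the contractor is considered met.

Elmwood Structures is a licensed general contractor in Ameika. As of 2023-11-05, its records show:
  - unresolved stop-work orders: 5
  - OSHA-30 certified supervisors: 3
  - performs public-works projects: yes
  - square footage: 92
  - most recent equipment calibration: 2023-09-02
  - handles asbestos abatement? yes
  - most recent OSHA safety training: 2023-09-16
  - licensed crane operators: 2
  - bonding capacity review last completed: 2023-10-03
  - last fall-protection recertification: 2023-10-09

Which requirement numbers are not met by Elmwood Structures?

1. equipment calibration 64 days ago vs limit 90 → met
2. condition 'performs public-works projects' holds; OSHA safety training 50 days ago vs limit 45 → not met
3. condition 'handles asbestos abatement' holds; licensed crane operators 2 < 3 → not met
4. bonding capacity review 33 days ago vs limit 30 → not met
5. OSHA-30 certified supervisors 3 < 4 → not met
6. fall-protection recertification 27 days ago vs limit 30 → met
7. unresolved stop-work orders 5 > 2 → not met
Not met: 2, 3, 4, 5, 7

2, 3, 4, 5, 7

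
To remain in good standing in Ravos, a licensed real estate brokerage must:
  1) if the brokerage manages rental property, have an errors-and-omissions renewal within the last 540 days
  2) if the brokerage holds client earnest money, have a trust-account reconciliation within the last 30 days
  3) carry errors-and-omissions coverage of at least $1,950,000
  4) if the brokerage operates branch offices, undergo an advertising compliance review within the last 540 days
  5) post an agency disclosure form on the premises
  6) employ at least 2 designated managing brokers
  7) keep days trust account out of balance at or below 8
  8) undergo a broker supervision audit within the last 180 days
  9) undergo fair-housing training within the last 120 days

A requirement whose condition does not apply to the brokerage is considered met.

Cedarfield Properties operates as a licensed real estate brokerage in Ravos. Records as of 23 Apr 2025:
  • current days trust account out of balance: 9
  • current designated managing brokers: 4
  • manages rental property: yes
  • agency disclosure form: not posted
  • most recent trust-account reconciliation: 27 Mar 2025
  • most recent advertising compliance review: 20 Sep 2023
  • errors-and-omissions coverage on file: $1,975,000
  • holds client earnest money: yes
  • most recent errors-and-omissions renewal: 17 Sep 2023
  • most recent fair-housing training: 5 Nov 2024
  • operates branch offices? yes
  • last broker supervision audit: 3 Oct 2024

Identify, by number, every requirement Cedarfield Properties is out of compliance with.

1. condition 'manages rental property' holds; errors-and-omissions renewal 584 days ago vs limit 540 → not met
2. condition 'holds client earnest money' holds; trust-account reconciliation 27 days ago vs limit 30 → met
3. errors-and-omissions coverage $1,975,000 ≥ $1,950,000 → met
4. condition 'operates branch offices' holds; advertising compliance review 581 days ago vs limit 540 → not met
5. agency disclosure form absent → not met
6. designated managing brokers 4 ≥ 2 → met
7. days trust account out of balance 9 > 8 → not met
8. broker supervision audit 202 days ago vs limit 180 → not met
9. fair-housing training 169 days ago vs limit 120 → not met
Not met: 1, 4, 5, 7, 8, 9

1, 4, 5, 7, 8, 9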